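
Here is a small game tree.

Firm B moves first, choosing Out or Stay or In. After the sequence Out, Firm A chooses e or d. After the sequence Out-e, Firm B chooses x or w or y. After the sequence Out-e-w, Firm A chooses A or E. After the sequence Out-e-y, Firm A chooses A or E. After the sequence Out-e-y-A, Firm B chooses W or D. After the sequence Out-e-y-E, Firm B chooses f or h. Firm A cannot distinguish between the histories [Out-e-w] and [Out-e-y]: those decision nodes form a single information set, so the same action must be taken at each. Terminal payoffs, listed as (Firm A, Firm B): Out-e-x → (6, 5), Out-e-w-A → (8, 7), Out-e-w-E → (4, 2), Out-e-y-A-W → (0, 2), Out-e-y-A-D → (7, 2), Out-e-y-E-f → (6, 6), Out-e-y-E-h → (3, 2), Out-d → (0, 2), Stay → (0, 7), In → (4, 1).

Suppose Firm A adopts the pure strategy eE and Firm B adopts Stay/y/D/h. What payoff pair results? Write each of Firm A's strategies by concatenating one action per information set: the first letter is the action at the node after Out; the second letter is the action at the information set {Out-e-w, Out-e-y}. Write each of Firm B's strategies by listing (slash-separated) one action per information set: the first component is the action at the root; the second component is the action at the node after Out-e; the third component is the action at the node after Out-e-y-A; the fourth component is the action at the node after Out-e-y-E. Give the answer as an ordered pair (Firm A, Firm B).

(0, 7)

Trace the play path from the root:
  Firm B plays Stay
→ terminal payoff (0, 7).
(Firm A's choice at the node after Out is never reached on this path, so it doesn't affect the outcome.)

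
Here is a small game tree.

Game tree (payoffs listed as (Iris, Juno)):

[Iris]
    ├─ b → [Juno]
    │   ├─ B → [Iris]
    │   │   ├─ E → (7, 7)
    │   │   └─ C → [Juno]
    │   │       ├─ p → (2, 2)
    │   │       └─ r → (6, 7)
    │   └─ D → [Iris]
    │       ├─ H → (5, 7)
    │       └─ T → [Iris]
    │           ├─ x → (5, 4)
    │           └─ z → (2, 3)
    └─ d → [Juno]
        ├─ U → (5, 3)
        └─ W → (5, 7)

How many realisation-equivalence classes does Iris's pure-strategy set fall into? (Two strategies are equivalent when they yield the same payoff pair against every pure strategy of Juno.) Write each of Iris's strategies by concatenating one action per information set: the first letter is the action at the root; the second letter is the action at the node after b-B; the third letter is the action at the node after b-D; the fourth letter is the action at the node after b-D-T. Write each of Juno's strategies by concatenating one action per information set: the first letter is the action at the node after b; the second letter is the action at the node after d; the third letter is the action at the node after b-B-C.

Iris has 16 pure strategies: bEHx, bEHz, bETx, bETz, bCHx, bCHz, bCTx, bCTz, dEHx, dEHz, dETx, dETz, dCHx, dCHz, dCTx, dCTz. Columns: BUp, BUr, BWp, BWr, DUp, DUr, DWp, DWr.
{bEHx, bEHz} → row (7,7) (7,7) (7,7) (7,7) (5,7) (5,7) (5,7) (5,7)
{bETx} → row (7,7) (7,7) (7,7) (7,7) (5,4) (5,4) (5,4) (5,4)
{bETz} → row (7,7) (7,7) (7,7) (7,7) (2,3) (2,3) (2,3) (2,3)
{bCHx, bCHz} → row (2,2) (6,7) (2,2) (6,7) (5,7) (5,7) (5,7) (5,7)
{bCTx} → row (2,2) (6,7) (2,2) (6,7) (5,4) (5,4) (5,4) (5,4)
{bCTz} → row (2,2) (6,7) (2,2) (6,7) (2,3) (2,3) (2,3) (2,3)
{dEHx, dEHz, dETx, dETz, dCHx, dCHz, dCTx, dCTz} → row (5,3) (5,3) (5,7) (5,7) (5,3) (5,3) (5,7) (5,7)
That's 7 distinct rows out of 16 strategies.

7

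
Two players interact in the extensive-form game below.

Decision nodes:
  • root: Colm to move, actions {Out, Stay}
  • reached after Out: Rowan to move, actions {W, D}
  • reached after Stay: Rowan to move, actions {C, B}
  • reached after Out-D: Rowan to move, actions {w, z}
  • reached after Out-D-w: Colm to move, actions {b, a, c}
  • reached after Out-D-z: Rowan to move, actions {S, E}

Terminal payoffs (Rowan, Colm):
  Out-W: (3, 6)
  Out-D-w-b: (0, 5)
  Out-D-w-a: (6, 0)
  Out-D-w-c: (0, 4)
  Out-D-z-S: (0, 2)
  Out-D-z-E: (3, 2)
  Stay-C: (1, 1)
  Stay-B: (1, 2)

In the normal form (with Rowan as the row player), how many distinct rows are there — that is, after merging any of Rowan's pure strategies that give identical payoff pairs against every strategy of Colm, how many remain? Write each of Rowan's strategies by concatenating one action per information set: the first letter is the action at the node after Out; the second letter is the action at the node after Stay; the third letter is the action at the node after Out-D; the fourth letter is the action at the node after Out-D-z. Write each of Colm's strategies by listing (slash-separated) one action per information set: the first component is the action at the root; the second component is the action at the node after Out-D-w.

Rowan has 16 pure strategies: WCwS, WCwE, WCzS, WCzE, WBwS, WBwE, WBzS, WBzE, DCwS, DCwE, DCzS, DCzE, DBwS, DBwE, DBzS, DBzE. Columns: Out/b, Out/a, Out/c, Stay/b, Stay/a, Stay/c.
{WCwS, WCwE, WCzS, WCzE} → row (3,6) (3,6) (3,6) (1,1) (1,1) (1,1)
{WBwS, WBwE, WBzS, WBzE} → row (3,6) (3,6) (3,6) (1,2) (1,2) (1,2)
{DCwS, DCwE} → row (0,5) (6,0) (0,4) (1,1) (1,1) (1,1)
{DCzS} → row (0,2) (0,2) (0,2) (1,1) (1,1) (1,1)
{DCzE} → row (3,2) (3,2) (3,2) (1,1) (1,1) (1,1)
{DBwS, DBwE} → row (0,5) (6,0) (0,4) (1,2) (1,2) (1,2)
{DBzS} → row (0,2) (0,2) (0,2) (1,2) (1,2) (1,2)
{DBzE} → row (3,2) (3,2) (3,2) (1,2) (1,2) (1,2)
That's 8 distinct rows out of 16 strategies.

8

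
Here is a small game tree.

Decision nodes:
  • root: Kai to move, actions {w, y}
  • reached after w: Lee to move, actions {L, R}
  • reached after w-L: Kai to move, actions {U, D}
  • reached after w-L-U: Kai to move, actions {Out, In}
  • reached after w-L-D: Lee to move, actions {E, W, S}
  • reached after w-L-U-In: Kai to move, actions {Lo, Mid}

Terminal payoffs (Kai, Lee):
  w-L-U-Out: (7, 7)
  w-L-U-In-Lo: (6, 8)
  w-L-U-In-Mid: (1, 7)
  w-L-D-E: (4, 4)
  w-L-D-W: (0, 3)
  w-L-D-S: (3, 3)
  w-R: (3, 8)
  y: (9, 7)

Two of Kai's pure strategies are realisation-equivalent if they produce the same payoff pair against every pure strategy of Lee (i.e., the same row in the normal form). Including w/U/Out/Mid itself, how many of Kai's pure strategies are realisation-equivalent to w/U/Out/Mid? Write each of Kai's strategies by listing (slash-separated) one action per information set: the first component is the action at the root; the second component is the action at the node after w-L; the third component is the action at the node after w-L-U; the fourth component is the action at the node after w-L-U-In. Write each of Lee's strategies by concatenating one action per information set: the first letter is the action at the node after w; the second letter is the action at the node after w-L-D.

Row for w/U/Out/Mid (columns LE, LW, LS, RE, RW, RS): (7,7) (7,7) (7,7) (3,8) (3,8) (3,8).
Under w/U/Out/Mid, Kai's choice at the node after w-L-U-In can never be reached regardless of what Lee does, so varying those choices leaves every outcome unchanged.
Holding the reachable choices fixed and varying the unreachable one freely already gives 2 equivalent strategies.
No other strategy reproduces this row, so those 2 are the full class: w/U/Out/Lo, w/U/Out/Mid.

2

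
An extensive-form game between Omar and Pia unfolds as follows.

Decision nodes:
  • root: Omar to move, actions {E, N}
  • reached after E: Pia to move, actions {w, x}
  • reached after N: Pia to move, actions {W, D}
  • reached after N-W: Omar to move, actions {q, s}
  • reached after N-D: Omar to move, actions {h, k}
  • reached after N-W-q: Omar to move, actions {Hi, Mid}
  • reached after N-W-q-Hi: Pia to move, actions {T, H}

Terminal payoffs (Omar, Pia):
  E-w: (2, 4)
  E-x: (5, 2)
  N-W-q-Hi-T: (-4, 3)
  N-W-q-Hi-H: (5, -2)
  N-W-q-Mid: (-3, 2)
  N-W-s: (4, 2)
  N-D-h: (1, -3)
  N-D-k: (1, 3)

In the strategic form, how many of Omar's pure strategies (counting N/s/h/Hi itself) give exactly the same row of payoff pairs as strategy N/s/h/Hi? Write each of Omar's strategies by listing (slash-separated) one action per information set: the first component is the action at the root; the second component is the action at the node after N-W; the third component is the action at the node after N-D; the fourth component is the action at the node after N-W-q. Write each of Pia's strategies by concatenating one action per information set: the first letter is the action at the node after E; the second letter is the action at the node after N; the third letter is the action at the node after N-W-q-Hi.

2

Row for N/s/h/Hi (columns wWT, wWH, wDT, wDH, xWT, xWH, xDT, xDH): (4,2) (4,2) (1,-3) (1,-3) (4,2) (4,2) (1,-3) (1,-3).
Under N/s/h/Hi, Omar's choice at the node after N-W-q can never be reached regardless of what Pia does, so varying those choices leaves every outcome unchanged.
Holding the reachable choices fixed and varying the unreachable one freely already gives 2 equivalent strategies.
No other strategy reproduces this row, so those 2 are the full class: N/s/h/Hi, N/s/h/Mid.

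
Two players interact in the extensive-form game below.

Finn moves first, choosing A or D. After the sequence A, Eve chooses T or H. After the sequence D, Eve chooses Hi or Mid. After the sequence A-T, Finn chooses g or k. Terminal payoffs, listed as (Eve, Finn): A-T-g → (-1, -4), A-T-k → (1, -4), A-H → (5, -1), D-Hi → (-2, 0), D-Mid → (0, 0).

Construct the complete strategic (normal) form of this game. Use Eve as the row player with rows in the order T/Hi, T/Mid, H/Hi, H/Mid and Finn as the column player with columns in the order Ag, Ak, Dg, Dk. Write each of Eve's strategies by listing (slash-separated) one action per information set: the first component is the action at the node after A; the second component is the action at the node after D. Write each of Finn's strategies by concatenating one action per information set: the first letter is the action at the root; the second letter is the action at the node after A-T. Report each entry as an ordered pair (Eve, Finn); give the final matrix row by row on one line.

T/Hi: (-1,-4) (1,-4) (-2,0) (-2,0) | T/Mid: (-1,-4) (1,-4) (0,0) (0,0) | H/Hi: (5,-1) (5,-1) (-2,0) (-2,0) | H/Mid: (5,-1) (5,-1) (0,0) (0,0)

Row T/Hi: Ag→(-1,-4), Ak→(1,-4), Dg→(-2,0), Dk→(-2,0)
Row T/Mid: Ag→(-1,-4), Ak→(1,-4), Dg→(0,0), Dk→(0,0)
Row H/Hi: Ag→(5,-1), Ak→(5,-1), Dg→(-2,0), Dk→(-2,0)
Row H/Mid: Ag→(5,-1), Ak→(5,-1), Dg→(0,0), Dk→(0,0)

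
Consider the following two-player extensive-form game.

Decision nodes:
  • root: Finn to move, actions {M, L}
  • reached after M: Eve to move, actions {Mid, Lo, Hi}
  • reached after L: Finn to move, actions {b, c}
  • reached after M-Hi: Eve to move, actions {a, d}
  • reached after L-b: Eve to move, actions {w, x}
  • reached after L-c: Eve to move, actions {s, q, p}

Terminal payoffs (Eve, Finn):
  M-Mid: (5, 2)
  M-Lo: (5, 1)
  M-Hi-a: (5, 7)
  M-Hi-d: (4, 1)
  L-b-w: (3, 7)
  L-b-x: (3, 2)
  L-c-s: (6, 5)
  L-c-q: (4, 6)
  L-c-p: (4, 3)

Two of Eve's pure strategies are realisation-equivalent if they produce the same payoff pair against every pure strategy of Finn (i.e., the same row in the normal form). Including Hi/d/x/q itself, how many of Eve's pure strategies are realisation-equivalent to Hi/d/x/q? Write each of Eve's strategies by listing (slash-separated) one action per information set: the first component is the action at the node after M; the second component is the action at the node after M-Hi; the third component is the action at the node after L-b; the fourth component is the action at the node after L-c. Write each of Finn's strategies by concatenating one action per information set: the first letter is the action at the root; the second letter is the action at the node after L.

1

Row for Hi/d/x/q (columns Mb, Mc, Lb, Lc): (4,1) (4,1) (3,2) (4,6).
Every one of Eve's information sets is on the play path for some reply by Finn when Eve follows Hi/d/x/q.
Changing the action at any of them therefore changes at least one column, so only Hi/d/x/q itself gives this row.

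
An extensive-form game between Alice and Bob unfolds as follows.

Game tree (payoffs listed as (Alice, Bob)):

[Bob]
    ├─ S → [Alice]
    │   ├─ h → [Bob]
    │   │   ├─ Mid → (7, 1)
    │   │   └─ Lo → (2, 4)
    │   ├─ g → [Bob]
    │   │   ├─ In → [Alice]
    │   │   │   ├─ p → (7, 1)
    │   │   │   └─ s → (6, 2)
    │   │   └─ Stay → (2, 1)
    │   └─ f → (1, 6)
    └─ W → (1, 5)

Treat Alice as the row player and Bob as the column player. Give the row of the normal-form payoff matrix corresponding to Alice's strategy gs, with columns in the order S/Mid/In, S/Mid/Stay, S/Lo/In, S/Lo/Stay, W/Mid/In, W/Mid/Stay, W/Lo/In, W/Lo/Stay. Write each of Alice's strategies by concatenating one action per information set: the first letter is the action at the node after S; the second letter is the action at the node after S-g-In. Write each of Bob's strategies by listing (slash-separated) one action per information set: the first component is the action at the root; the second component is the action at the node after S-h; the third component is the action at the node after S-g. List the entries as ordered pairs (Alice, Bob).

(6,2) (2,1) (6,2) (2,1) (1,5) (1,5) (1,5) (1,5)

vs S/Mid/In: Bob plays S → Alice plays g at [S] → Bob plays In at [S-g] → Alice plays s at [S-g-In] → (6, 2)
vs S/Mid/Stay: Bob plays S → Alice plays g at [S] → Bob plays Stay at [S-g] → (2, 1)
vs S/Lo/In: Bob plays S → Alice plays g at [S] → Bob plays In at [S-g] → Alice plays s at [S-g-In] → (6, 2)
vs S/Lo/Stay: Bob plays S → Alice plays g at [S] → Bob plays Stay at [S-g] → (2, 1)
vs W/Mid/In: Bob plays W → (1, 5)
vs W/Mid/Stay: Bob plays W → (1, 5)
vs W/Lo/In: Bob plays W → (1, 5)
vs W/Lo/Stay: Bob plays W → (1, 5)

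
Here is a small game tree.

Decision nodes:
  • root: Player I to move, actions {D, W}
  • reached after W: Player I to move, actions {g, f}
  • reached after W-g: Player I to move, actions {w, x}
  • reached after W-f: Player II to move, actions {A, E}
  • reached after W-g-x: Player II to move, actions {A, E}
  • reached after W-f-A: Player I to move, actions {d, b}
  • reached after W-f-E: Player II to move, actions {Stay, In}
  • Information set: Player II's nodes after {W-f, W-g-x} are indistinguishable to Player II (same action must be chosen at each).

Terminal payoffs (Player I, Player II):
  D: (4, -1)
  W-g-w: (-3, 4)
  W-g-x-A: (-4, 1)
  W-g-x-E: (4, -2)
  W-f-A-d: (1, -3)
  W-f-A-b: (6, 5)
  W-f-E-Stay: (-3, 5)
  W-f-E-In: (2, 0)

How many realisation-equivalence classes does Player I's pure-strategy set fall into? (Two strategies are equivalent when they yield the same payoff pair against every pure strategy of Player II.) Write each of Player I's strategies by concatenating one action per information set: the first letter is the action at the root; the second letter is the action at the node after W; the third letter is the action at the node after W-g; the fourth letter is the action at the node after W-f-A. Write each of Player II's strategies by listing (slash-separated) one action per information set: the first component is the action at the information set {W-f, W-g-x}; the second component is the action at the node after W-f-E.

Player I has 16 pure strategies: Dgwd, Dgwb, Dgxd, Dgxb, Dfwd, Dfwb, Dfxd, Dfxb, Wgwd, Wgwb, Wgxd, Wgxb, Wfwd, Wfwb, Wfxd, Wfxb. Columns: A/Stay, A/In, E/Stay, E/In.
{Dgwd, Dgwb, Dgxd, Dgxb, Dfwd, Dfwb, Dfxd, Dfxb} → row (4,-1) (4,-1) (4,-1) (4,-1)
{Wgwd, Wgwb} → row (-3,4) (-3,4) (-3,4) (-3,4)
{Wgxd, Wgxb} → row (-4,1) (-4,1) (4,-2) (4,-2)
{Wfwd, Wfxd} → row (1,-3) (1,-3) (-3,5) (2,0)
{Wfwb, Wfxb} → row (6,5) (6,5) (-3,5) (2,0)
That's 5 distinct rows out of 16 strategies.

5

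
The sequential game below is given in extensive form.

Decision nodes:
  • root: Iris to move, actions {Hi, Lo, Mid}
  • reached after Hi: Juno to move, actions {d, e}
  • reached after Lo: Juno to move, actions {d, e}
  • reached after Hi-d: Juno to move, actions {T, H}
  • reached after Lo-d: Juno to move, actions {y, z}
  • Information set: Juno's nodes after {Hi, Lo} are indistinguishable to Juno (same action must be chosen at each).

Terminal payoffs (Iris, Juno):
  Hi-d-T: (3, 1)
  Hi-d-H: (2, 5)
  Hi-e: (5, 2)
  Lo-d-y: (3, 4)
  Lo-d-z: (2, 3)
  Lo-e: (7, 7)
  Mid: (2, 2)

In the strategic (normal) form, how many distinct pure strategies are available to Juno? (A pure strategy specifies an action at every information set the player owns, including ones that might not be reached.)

Juno owns the information set {Hi, Lo} with actions {d, e} — two choices.
Juno owns the node after Hi-d with actions {T, H} — two choices.
Juno owns the node after Lo-d with actions {y, z} — two choices.
A pure strategy fixes one action at each information set independently, so the count is the product 2 × 2 × 2 = 8.

8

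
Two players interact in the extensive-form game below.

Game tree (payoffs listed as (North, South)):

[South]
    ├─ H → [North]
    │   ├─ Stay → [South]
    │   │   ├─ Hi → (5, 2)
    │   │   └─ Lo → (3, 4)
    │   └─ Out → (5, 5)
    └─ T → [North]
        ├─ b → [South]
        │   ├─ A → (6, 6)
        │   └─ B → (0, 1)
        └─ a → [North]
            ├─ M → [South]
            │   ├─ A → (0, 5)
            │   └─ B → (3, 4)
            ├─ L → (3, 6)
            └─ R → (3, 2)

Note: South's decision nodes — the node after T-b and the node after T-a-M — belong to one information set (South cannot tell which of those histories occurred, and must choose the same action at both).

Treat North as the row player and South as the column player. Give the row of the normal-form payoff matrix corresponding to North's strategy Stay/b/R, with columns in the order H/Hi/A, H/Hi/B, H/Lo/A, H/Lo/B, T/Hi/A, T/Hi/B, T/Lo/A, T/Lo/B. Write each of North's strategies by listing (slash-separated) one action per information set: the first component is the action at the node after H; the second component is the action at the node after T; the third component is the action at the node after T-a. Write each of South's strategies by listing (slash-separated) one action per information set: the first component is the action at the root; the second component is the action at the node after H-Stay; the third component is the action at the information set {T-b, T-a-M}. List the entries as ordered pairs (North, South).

vs H/Hi/A: South plays H → North plays Stay at [H] → South plays Hi at [H-Stay] → (5, 2)
vs H/Hi/B: South plays H → North plays Stay at [H] → South plays Hi at [H-Stay] → (5, 2)
vs H/Lo/A: South plays H → North plays Stay at [H] → South plays Lo at [H-Stay] → (3, 4)
vs H/Lo/B: South plays H → North plays Stay at [H] → South plays Lo at [H-Stay] → (3, 4)
vs T/Hi/A: South plays T → North plays b at [T] → South plays A at [T-b] → (6, 6)
vs T/Hi/B: South plays T → North plays b at [T] → South plays B at [T-b] → (0, 1)
vs T/Lo/A: South plays T → North plays b at [T] → South plays A at [T-b] → (6, 6)
vs T/Lo/B: South plays T → North plays b at [T] → South plays B at [T-b] → (0, 1)

(5,2) (5,2) (3,4) (3,4) (6,6) (0,1) (6,6) (0,1)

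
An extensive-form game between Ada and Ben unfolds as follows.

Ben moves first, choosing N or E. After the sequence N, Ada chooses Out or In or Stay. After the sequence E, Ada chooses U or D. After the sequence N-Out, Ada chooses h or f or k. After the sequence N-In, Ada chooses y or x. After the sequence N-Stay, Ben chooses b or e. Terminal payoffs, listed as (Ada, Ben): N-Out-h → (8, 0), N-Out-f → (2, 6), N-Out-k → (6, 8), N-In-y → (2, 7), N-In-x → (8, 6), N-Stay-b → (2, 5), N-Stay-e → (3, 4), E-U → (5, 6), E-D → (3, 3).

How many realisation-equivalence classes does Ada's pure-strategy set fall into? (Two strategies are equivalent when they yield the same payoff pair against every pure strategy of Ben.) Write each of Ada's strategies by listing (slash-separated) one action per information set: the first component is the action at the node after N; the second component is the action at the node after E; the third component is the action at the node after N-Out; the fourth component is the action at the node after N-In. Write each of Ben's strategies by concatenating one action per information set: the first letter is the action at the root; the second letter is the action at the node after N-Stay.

Ada has 36 pure strategies: Out/U/h/y, Out/U/h/x, Out/U/f/y, Out/U/f/x, Out/U/k/y, Out/U/k/x, Out/D/h/y, Out/D/h/x, Out/D/f/y, Out/D/f/x, Out/D/k/y, Out/D/k/x, In/U/h/y, In/U/h/x, In/U/f/y, In/U/f/x, In/U/k/y, In/U/k/x, In/D/h/y, In/D/h/x, In/D/f/y, In/D/f/x, In/D/k/y, In/D/k/x, Stay/U/h/y, Stay/U/h/x, Stay/U/f/y, Stay/U/f/x, Stay/U/k/y, Stay/U/k/x, Stay/D/h/y, Stay/D/h/x, Stay/D/f/y, Stay/D/f/x, Stay/D/k/y, Stay/D/k/x. Columns: Nb, Ne, Eb, Ee.
{Out/U/h/y, Out/U/h/x} → row (8,0) (8,0) (5,6) (5,6)
{Out/U/f/y, Out/U/f/x} → row (2,6) (2,6) (5,6) (5,6)
{Out/U/k/y, Out/U/k/x} → row (6,8) (6,8) (5,6) (5,6)
{Out/D/h/y, Out/D/h/x} → row (8,0) (8,0) (3,3) (3,3)
{Out/D/f/y, Out/D/f/x} → row (2,6) (2,6) (3,3) (3,3)
{Out/D/k/y, Out/D/k/x} → row (6,8) (6,8) (3,3) (3,3)
{In/U/h/y, In/U/f/y, In/U/k/y} → row (2,7) (2,7) (5,6) (5,6)
{In/U/h/x, In/U/f/x, In/U/k/x} → row (8,6) (8,6) (5,6) (5,6)
{In/D/h/y, In/D/f/y, In/D/k/y} → row (2,7) (2,7) (3,3) (3,3)
{In/D/h/x, In/D/f/x, In/D/k/x} → row (8,6) (8,6) (3,3) (3,3)
{Stay/U/h/y, Stay/U/h/x, Stay/U/f/y, Stay/U/f/x, Stay/U/k/y, Stay/U/k/x} → row (2,5) (3,4) (5,6) (5,6)
{Stay/D/h/y, Stay/D/h/x, Stay/D/f/y, Stay/D/f/x, Stay/D/k/y, Stay/D/k/x} → row (2,5) (3,4) (3,3) (3,3)
That's 12 distinct rows out of 36 strategies.

12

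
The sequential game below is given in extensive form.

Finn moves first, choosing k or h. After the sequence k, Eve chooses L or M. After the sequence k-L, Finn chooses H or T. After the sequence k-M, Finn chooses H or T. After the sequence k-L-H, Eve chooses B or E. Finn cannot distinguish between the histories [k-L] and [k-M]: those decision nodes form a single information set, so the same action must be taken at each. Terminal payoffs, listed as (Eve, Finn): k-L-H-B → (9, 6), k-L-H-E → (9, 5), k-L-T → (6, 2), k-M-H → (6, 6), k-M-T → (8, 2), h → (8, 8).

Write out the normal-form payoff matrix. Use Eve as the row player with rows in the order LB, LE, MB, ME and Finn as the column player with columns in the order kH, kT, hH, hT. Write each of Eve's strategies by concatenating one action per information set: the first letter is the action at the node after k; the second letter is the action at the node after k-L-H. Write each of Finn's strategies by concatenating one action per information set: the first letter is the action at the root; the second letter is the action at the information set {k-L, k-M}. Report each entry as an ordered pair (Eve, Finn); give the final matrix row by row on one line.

LB: (9,6) (6,2) (8,8) (8,8) | LE: (9,5) (6,2) (8,8) (8,8) | MB: (6,6) (8,2) (8,8) (8,8) | ME: (6,6) (8,2) (8,8) (8,8)

           kH       kT       hH       hT
  LB    (9,6)    (6,2)    (8,8)    (8,8)
  LE    (9,5)    (6,2)    (8,8)    (8,8)
  MB    (6,6)    (8,2)    (8,8)    (8,8)
  ME    (6,6)    (8,2)    (8,8)    (8,8)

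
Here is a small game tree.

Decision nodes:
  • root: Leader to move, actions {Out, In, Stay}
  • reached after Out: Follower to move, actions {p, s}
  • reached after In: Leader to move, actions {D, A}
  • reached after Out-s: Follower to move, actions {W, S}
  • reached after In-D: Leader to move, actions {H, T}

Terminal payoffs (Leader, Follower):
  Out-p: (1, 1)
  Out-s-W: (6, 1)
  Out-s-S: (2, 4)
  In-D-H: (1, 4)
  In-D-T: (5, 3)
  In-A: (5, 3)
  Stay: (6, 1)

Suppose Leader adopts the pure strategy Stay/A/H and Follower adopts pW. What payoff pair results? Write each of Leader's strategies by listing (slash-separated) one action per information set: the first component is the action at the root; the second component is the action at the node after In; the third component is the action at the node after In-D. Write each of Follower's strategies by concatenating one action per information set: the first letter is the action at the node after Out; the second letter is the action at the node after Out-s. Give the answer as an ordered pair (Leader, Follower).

(6, 1)

Trace the play path from the root:
  Leader plays Stay
→ terminal payoff (6, 1).
(Leader's choice at the node after In is never reached on this path, so it doesn't affect the outcome.)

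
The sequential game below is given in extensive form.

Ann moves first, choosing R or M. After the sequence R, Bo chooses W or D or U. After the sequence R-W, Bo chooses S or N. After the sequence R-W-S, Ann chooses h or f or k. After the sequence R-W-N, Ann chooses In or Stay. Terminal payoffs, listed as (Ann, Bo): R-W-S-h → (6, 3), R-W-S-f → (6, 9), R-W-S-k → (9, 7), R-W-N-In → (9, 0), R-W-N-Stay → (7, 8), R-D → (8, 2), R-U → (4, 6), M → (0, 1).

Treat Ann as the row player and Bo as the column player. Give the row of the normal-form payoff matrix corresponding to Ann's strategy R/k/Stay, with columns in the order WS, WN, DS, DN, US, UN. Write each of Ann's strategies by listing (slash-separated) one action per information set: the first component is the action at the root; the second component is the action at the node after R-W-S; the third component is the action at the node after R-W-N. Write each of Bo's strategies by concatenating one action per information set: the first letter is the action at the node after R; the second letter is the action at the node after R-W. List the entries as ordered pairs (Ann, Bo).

vs WS: Ann plays R → Bo plays W at [R] → Bo plays S at [R-W] → Ann plays k at [R-W-S] → (9, 7)
vs WN: Ann plays R → Bo plays W at [R] → Bo plays N at [R-W] → Ann plays Stay at [R-W-N] → (7, 8)
vs DS: Ann plays R → Bo plays D at [R] → (8, 2)
vs DN: Ann plays R → Bo plays D at [R] → (8, 2)
vs US: Ann plays R → Bo plays U at [R] → (4, 6)
vs UN: Ann plays R → Bo plays U at [R] → (4, 6)

(9,7) (7,8) (8,2) (8,2) (4,6) (4,6)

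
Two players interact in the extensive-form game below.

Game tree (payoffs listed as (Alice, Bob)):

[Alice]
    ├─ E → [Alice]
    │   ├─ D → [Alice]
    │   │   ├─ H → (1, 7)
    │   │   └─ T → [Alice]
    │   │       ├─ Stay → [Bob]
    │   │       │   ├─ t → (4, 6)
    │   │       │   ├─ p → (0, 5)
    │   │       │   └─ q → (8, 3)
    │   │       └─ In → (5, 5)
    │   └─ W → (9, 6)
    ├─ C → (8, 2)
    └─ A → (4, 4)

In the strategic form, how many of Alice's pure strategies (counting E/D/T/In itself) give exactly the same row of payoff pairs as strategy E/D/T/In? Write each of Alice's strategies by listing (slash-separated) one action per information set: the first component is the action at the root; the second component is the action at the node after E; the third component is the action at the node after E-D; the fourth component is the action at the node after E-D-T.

1

Row for E/D/T/In (columns t, p, q): (5,5) (5,5) (5,5).
Every one of Alice's information sets is on the play path for some reply by Bob when Alice follows E/D/T/In.
Changing the action at any of them therefore changes at least one column, so only E/D/T/In itself gives this row.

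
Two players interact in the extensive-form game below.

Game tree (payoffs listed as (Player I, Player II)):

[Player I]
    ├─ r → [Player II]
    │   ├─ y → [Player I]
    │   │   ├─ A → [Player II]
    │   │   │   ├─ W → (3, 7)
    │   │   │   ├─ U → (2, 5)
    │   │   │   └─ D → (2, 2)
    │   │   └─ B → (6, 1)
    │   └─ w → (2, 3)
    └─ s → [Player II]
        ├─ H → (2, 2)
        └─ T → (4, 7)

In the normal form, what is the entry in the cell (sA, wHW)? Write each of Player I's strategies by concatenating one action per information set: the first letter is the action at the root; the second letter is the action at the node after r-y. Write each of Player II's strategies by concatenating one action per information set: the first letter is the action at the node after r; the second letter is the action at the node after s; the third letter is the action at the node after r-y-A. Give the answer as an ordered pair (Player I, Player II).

Trace the play path from the root:
  Player I plays s
  Player II plays H at [s]
→ terminal payoff (2, 2).
(Player I's choice at the node after r-y is never reached on this path, so it doesn't affect the outcome.)

(2, 2)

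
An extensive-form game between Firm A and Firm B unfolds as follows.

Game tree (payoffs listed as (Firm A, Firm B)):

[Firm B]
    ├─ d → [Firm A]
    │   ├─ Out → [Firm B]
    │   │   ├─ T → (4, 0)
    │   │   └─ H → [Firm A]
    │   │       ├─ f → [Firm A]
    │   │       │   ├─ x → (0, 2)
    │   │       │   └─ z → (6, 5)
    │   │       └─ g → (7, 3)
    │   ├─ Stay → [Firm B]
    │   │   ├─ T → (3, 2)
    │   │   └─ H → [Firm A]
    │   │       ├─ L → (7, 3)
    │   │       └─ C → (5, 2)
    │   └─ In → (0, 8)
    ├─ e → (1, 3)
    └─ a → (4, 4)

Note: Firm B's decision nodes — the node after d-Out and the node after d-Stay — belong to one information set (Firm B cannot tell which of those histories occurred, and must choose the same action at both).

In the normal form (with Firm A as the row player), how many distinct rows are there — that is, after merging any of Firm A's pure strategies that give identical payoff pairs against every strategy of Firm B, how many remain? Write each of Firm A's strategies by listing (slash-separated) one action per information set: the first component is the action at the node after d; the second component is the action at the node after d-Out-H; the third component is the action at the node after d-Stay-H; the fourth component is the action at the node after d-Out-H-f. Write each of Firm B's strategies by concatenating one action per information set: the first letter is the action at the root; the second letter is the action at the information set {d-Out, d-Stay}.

6

Firm A has 24 pure strategies: Out/f/L/x, Out/f/L/z, Out/f/C/x, Out/f/C/z, Out/g/L/x, Out/g/L/z, Out/g/C/x, Out/g/C/z, Stay/f/L/x, Stay/f/L/z, Stay/f/C/x, Stay/f/C/z, Stay/g/L/x, Stay/g/L/z, Stay/g/C/x, Stay/g/C/z, In/f/L/x, In/f/L/z, In/f/C/x, In/f/C/z, In/g/L/x, In/g/L/z, In/g/C/x, In/g/C/z. Columns: dT, dH, eT, eH, aT, aH.
{Out/f/L/x, Out/f/C/x} → row (4,0) (0,2) (1,3) (1,3) (4,4) (4,4)
{Out/f/L/z, Out/f/C/z} → row (4,0) (6,5) (1,3) (1,3) (4,4) (4,4)
{Out/g/L/x, Out/g/L/z, Out/g/C/x, Out/g/C/z} → row (4,0) (7,3) (1,3) (1,3) (4,4) (4,4)
{Stay/f/L/x, Stay/f/L/z, Stay/g/L/x, Stay/g/L/z} → row (3,2) (7,3) (1,3) (1,3) (4,4) (4,4)
{Stay/f/C/x, Stay/f/C/z, Stay/g/C/x, Stay/g/C/z} → row (3,2) (5,2) (1,3) (1,3) (4,4) (4,4)
{In/f/L/x, In/f/L/z, In/f/C/x, In/f/C/z, In/g/L/x, In/g/L/z, In/g/C/x, In/g/C/z} → row (0,8) (0,8) (1,3) (1,3) (4,4) (4,4)
That's 6 distinct rows out of 24 strategies.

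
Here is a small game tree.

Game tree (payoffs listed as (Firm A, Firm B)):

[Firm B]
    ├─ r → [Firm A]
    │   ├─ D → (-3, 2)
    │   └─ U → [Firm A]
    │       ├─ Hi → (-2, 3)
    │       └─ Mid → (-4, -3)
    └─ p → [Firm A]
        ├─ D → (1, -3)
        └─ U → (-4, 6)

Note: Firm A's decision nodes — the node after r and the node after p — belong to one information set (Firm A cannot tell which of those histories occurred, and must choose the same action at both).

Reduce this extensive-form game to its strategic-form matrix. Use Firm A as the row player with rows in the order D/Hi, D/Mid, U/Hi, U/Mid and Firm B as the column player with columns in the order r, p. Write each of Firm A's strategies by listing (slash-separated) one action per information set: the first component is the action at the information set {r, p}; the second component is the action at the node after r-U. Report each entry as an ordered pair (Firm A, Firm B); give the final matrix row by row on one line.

D/Hi: (-3,2) (1,-3) | D/Mid: (-3,2) (1,-3) | U/Hi: (-2,3) (-4,6) | U/Mid: (-4,-3) (-4,6)

Row D/Hi: r→(-3,2), p→(1,-3)
Row D/Mid: r→(-3,2), p→(1,-3)
Row U/Hi: r→(-2,3), p→(-4,6)
Row U/Mid: r→(-4,-3), p→(-4,6)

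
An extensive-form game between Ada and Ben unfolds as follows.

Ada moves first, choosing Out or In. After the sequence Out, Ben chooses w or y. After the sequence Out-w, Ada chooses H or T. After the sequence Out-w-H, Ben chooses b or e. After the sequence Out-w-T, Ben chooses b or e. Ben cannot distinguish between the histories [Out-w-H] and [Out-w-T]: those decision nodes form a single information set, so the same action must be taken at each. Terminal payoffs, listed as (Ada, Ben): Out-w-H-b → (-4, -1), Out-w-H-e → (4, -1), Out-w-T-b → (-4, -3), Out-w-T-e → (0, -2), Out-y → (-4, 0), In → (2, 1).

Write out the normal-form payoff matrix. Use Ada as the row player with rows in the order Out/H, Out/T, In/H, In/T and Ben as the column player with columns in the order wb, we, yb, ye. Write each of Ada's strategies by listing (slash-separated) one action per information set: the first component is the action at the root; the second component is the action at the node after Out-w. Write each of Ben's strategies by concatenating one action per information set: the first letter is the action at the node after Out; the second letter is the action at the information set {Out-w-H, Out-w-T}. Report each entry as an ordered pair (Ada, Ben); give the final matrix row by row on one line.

Out/H: (-4,-1) (4,-1) (-4,0) (-4,0) | Out/T: (-4,-3) (0,-2) (-4,0) (-4,0) | In/H: (2,1) (2,1) (2,1) (2,1) | In/T: (2,1) (2,1) (2,1) (2,1)

Row Out/H: wb→(-4,-1), we→(4,-1), yb→(-4,0), ye→(-4,0)
Row Out/T: wb→(-4,-3), we→(0,-2), yb→(-4,0), ye→(-4,0)
Row In/H: wb→(2,1), we→(2,1), yb→(2,1), ye→(2,1)
Row In/T: wb→(2,1), we→(2,1), yb→(2,1), ye→(2,1)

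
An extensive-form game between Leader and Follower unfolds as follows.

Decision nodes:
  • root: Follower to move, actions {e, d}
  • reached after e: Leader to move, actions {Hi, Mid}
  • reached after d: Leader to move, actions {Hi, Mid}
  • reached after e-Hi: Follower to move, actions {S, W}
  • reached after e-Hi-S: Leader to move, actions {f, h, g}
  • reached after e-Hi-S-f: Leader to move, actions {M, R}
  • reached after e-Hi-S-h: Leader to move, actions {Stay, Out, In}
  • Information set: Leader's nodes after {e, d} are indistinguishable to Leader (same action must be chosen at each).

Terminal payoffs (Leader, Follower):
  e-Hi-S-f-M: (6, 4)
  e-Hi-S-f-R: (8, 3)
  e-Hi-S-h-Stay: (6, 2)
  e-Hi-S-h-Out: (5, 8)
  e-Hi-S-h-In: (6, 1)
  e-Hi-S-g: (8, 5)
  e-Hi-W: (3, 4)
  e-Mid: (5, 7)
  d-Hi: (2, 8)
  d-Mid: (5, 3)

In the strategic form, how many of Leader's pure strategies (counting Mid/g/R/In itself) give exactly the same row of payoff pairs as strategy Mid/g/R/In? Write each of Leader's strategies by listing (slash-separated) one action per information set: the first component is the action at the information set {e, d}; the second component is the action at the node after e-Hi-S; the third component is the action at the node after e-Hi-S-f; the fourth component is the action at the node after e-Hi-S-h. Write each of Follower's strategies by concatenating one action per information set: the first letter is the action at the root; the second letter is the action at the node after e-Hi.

18

Row for Mid/g/R/In (columns eS, eW, dS, dW): (5,7) (5,7) (5,3) (5,3).
Under Mid/g/R/In, Leader's choice at the node after e-Hi-S and at the node after e-Hi-S-f and at the node after e-Hi-S-h can never be reached regardless of what Follower does, so varying those choices leaves every outcome unchanged.
Holding the reachable choices fixed and varying the unreachable ones freely already gives 3 × 2 × 3 = 18 equivalent strategies.
No other strategy reproduces this row, so those 18 are the full class: Mid/f/M/Stay, Mid/f/M/Out, Mid/f/M/In, Mid/f/R/Stay, Mid/f/R/Out, Mid/f/R/In, Mid/h/M/Stay, Mid/h/M/Out, Mid/h/M/In, Mid/h/R/Stay, Mid/h/R/Out, Mid/h/R/In, Mid/g/M/Stay, Mid/g/M/Out, Mid/g/M/In, Mid/g/R/Stay, Mid/g/R/Out, Mid/g/R/In.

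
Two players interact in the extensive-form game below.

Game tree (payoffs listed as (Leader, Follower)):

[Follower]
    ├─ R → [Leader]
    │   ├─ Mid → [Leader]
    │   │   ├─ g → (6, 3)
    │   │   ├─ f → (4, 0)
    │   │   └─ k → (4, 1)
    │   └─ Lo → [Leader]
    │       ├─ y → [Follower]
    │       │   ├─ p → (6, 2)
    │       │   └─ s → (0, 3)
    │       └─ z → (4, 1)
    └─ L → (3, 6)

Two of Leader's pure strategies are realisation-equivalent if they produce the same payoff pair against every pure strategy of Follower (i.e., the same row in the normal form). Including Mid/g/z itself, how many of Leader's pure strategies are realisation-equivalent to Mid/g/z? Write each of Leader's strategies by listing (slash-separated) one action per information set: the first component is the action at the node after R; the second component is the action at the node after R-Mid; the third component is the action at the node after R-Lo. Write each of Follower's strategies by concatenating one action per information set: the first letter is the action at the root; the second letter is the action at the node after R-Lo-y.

2

Row for Mid/g/z (columns Rp, Rs, Lp, Ls): (6,3) (6,3) (3,6) (3,6).
Under Mid/g/z, Leader's choice at the node after R-Lo can never be reached regardless of what Follower does, so varying those choices leaves every outcome unchanged.
Holding the reachable choices fixed and varying the unreachable one freely already gives 2 equivalent strategies.
No other strategy reproduces this row, so those 2 are the full class: Mid/g/y, Mid/g/z.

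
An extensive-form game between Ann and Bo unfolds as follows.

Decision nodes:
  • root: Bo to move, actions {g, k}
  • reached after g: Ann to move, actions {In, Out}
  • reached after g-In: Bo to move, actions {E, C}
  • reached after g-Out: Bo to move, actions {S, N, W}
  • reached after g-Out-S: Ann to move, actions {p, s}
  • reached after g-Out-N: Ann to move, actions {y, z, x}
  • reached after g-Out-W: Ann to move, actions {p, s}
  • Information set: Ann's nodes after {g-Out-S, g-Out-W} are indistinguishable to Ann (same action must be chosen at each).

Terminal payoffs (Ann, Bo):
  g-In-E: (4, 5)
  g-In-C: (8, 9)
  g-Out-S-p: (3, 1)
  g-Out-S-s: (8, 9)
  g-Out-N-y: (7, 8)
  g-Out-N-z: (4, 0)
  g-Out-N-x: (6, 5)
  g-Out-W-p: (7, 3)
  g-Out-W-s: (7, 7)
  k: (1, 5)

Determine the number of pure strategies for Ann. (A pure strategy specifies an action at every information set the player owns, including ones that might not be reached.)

12

Ann owns the node after g with actions {In, Out} — two choices.
Ann owns the information set {g-Out-S, g-Out-W} with actions {p, s} — two choices.
Ann owns the node after g-Out-N with actions {y, z, x} — three choices.
A pure strategy fixes one action at each information set independently, so the count is the product 2 × 2 × 3 = 12.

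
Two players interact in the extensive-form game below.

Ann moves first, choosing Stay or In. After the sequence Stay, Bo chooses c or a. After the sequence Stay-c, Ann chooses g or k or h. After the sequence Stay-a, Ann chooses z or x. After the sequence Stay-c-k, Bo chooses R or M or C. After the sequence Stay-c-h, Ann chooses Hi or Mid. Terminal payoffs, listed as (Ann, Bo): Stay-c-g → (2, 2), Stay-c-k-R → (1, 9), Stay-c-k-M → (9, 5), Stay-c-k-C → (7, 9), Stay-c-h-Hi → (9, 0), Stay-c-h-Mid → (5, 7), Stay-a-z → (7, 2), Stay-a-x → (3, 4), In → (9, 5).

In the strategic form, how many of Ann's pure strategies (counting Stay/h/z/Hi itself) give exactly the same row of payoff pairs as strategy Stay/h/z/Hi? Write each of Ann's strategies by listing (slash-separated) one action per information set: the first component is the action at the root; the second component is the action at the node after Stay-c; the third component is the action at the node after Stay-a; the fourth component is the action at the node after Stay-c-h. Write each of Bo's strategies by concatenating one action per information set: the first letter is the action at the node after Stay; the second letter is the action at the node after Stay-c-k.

1

Row for Stay/h/z/Hi (columns cR, cM, cC, aR, aM, aC): (9,0) (9,0) (9,0) (7,2) (7,2) (7,2).
Every one of Ann's information sets is on the play path for some reply by Bo when Ann follows Stay/h/z/Hi.
Changing the action at any of them therefore changes at least one column, so only Stay/h/z/Hi itself gives this row.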